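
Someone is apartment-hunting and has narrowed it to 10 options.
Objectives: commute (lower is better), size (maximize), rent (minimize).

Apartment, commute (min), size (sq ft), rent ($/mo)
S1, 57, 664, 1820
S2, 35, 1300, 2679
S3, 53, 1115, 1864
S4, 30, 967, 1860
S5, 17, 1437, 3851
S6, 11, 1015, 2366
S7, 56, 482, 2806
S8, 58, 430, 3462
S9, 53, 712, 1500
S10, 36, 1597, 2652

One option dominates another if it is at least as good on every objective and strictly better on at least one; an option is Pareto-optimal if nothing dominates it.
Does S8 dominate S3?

S8 vs S3: S8 is worse on commute (58 vs 53), so it does not dominate S3.

No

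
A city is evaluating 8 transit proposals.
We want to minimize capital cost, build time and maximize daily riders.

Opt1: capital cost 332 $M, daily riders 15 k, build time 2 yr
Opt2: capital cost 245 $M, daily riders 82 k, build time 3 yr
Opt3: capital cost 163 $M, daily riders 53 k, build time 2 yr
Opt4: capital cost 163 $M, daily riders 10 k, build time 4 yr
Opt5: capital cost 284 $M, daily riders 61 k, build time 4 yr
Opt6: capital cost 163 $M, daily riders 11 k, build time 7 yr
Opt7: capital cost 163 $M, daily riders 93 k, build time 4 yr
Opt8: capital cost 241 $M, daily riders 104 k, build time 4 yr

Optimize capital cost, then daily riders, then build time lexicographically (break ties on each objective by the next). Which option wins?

Opt7

First minimize capital cost: best is 163, kept {Opt3, Opt4, Opt6, Opt7}.
Then maximize daily riders: best is 93, kept {Opt7}.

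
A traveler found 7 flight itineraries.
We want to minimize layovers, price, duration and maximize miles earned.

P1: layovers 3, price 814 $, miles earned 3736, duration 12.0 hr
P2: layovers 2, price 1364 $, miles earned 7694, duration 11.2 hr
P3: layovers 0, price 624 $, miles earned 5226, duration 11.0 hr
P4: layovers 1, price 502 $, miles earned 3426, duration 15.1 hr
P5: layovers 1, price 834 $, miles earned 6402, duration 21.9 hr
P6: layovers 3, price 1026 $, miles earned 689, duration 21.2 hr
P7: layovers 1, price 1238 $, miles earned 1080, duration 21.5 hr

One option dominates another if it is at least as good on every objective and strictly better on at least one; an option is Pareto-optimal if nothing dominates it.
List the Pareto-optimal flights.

P1: dominated by P3 (layovers 0≤3, price 624≤814, miles earned 5226≥3736, duration 11.0≤12.0).
P2: not dominated (best miles earned).
P3: not dominated (best layovers).
P4: not dominated (best price).
P5: not dominated.
P6: dominated by P1 (layovers 3≤3, price 814≤1026, miles earned 3736≥689, duration 12.0≤21.2).
P7: dominated by P3 (layovers 0≤1, price 624≤1238, miles earned 5226≥1080, duration 11.0≤21.5).

P2, P3, P4, P5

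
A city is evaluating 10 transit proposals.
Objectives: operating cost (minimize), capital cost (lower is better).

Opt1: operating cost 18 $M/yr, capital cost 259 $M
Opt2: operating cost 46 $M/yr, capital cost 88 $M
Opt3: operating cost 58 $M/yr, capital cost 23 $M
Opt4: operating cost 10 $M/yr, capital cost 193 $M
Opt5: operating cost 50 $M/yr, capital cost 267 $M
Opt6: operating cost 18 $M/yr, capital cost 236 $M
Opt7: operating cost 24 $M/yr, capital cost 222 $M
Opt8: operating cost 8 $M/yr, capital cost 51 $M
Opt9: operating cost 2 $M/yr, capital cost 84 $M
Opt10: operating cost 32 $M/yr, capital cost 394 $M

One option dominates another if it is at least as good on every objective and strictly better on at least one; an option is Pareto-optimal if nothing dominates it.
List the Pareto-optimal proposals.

Opt3, Opt8, Opt9

Opt1: dominated by Opt4 (operating cost 10≤18, capital cost 193≤259).
Opt2: dominated by Opt8 (operating cost 8≤46, capital cost 51≤88).
Opt3: not dominated (best capital cost).
Opt4: dominated by Opt8 (operating cost 8≤10, capital cost 51≤193).
Opt5: dominated by Opt1 (operating cost 18≤50, capital cost 259≤267).
Opt6: dominated by Opt4 (operating cost 10≤18, capital cost 193≤236).
Opt7: dominated by Opt4 (operating cost 10≤24, capital cost 193≤222).
Opt8: not dominated.
Opt9: not dominated (best operating cost).
Opt10: dominated by Opt1 (operating cost 18≤32, capital cost 259≤394).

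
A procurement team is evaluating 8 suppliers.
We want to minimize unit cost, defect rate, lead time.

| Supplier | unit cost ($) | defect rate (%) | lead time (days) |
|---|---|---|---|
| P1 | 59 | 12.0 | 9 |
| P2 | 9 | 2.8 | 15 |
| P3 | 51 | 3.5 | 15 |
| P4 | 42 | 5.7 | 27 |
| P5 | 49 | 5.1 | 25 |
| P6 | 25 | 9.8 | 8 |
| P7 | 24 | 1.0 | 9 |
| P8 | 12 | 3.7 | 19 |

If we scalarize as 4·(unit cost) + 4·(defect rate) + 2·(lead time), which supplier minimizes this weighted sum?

P2

P1: 4·59 + 4·12.0 + 2·9 = 302.0
P2: 4·9 + 4·2.8 + 2·15 = 77.2
P3: 4·51 + 4·3.5 + 2·15 = 248.0
P4: 4·42 + 4·5.7 + 2·27 = 244.8
P5: 4·49 + 4·5.1 + 2·25 = 266.4
P6: 4·25 + 4·9.8 + 2·8 = 155.2
P7: 4·24 + 4·1.0 + 2·9 = 118.0
P8: 4·12 + 4·3.7 + 2·19 = 100.8
Lowest: P2 at 77.2.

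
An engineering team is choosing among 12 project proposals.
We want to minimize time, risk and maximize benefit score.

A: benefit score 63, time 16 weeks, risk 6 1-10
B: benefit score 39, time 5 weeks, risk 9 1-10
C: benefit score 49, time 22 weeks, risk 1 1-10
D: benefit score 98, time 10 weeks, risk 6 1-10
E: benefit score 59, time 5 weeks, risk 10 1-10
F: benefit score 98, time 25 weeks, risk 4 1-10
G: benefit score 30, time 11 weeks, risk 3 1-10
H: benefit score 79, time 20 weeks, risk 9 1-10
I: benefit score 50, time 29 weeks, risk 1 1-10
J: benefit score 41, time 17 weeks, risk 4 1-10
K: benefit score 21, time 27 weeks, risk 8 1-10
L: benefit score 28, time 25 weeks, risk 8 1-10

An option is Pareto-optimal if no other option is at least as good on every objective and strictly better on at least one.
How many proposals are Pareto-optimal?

A: dominated by D (benefit score 98≥63, time 10≤16, risk 6≤6).
B: not dominated.
C: not dominated.
D: not dominated.
E: not dominated.
F: not dominated.
G: not dominated.
H: dominated by D (benefit score 98≥79, time 10≤20, risk 6≤9).
I: not dominated.
J: not dominated.
K: dominated by A (benefit score 63≥21, time 16≤27, risk 6≤8).
L: dominated by A (benefit score 63≥28, time 16≤25, risk 6≤8).
Pareto-optimal: B, C, D, E, F, G, I, J → 8.

8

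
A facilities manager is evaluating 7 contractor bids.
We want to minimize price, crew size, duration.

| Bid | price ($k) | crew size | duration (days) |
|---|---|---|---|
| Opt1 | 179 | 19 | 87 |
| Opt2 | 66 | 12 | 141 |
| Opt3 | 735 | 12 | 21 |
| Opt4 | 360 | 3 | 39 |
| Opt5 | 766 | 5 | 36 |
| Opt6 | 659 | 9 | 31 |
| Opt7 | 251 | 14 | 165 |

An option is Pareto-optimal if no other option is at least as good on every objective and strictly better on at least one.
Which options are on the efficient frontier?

Opt1, Opt2, Opt3, Opt4, Opt5, Opt6

Opt1: not dominated.
Opt2: not dominated (best price).
Opt3: not dominated (best duration).
Opt4: not dominated (best crew size).
Opt5: not dominated.
Opt6: not dominated.
Opt7: dominated by Opt2 (price 66≤251, crew size 12≤14, duration 141≤165).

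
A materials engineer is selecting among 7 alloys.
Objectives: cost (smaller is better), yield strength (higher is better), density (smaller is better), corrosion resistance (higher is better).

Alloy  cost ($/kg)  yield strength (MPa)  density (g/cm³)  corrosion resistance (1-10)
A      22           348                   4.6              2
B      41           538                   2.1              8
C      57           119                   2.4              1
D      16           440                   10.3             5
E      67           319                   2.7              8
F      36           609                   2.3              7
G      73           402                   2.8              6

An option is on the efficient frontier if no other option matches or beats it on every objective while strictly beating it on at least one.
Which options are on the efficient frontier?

A, B, D, F

A: not dominated.
B: not dominated (best density).
C: dominated by B (cost 41≤57, yield strength 538≥119, density 2.1≤2.4, corrosion resistance 8≥1).
D: not dominated (best cost).
E: dominated by B (cost 41≤67, yield strength 538≥319, density 2.1≤2.7, corrosion resistance 8≥8).
F: not dominated (best yield strength).
G: dominated by B (cost 41≤73, yield strength 538≥402, density 2.1≤2.8, corrosion resistance 8≥6).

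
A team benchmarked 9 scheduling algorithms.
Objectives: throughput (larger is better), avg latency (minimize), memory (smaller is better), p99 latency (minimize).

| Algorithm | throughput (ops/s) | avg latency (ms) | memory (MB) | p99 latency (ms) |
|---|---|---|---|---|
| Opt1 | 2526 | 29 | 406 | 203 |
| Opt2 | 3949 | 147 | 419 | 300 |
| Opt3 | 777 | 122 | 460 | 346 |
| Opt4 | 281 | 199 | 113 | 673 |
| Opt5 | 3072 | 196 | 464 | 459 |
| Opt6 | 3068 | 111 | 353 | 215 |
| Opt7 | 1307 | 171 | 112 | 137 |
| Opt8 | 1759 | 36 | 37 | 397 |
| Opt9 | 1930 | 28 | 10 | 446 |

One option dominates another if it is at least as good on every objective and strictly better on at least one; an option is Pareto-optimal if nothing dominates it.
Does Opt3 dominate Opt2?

Opt3 vs Opt2: Opt3 is worse on throughput (777 vs 3949), so it does not dominate Opt2.

No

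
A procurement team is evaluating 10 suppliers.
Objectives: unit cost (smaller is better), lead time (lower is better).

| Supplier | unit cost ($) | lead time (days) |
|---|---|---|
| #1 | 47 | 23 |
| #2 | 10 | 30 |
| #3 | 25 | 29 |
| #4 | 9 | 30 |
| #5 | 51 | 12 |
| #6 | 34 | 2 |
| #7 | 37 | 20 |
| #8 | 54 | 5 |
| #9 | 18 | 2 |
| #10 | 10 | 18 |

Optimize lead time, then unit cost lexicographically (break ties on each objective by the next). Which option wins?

#9

First minimize lead time: best is 2, kept {#6, #9}.
Then minimize unit cost: best is 18, kept {#9}.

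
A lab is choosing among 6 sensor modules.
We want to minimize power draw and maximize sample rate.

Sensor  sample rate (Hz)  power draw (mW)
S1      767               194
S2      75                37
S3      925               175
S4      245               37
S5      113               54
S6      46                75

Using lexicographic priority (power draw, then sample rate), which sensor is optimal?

First minimize power draw: best is 37, kept {S2, S4}.
Then maximize sample rate: best is 245, kept {S4}.

S4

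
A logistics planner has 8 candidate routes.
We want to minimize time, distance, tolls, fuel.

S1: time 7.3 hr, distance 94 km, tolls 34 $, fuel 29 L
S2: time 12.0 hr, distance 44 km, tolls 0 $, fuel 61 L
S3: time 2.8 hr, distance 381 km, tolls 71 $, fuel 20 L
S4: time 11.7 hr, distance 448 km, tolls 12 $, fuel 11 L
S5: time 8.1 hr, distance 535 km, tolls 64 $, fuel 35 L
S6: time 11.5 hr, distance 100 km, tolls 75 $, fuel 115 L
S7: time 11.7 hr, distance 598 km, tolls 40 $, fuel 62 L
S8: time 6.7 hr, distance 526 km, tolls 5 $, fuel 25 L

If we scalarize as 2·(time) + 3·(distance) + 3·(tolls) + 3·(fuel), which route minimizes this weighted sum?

S1: 2·7.3 + 3·94 + 3·34 + 3·29 = 485.6
S2: 2·12.0 + 3·44 + 3·0 + 3·61 = 339.0
S3: 2·2.8 + 3·381 + 3·71 + 3·20 = 1421.6
S4: 2·11.7 + 3·448 + 3·12 + 3·11 = 1436.4
S5: 2·8.1 + 3·535 + 3·64 + 3·35 = 1918.2
S6: 2·11.5 + 3·100 + 3·75 + 3·115 = 893.0
S7: 2·11.7 + 3·598 + 3·40 + 3·62 = 2123.4
S8: 2·6.7 + 3·526 + 3·5 + 3·25 = 1681.4
Lowest: S2 at 339.0.

S2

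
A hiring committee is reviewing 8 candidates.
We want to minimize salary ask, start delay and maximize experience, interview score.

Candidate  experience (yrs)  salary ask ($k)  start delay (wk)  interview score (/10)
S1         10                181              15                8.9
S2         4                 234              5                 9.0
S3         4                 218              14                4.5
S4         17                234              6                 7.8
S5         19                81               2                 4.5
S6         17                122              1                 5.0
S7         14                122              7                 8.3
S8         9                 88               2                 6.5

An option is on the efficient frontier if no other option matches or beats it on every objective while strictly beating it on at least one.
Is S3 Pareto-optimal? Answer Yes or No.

S5 vs S3: experience 19≥4, salary ask 81≤218, start delay 2≤14, interview score 4.5≥4.5 — S5 is at least as good on every objective and strictly better on at least one, so S5 dominates S3.

No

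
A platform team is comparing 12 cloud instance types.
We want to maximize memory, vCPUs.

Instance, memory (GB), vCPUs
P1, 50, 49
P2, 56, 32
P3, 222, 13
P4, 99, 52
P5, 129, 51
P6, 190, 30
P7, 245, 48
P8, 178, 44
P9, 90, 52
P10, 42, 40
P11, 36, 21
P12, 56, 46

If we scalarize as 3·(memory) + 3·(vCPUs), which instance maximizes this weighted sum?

P1: 3·50 + 3·49 = 297
P2: 3·56 + 3·32 = 264
P3: 3·222 + 3·13 = 705
P4: 3·99 + 3·52 = 453
P5: 3·129 + 3·51 = 540
P6: 3·190 + 3·30 = 660
P7: 3·245 + 3·48 = 879
P8: 3·178 + 3·44 = 666
P9: 3·90 + 3·52 = 426
P10: 3·42 + 3·40 = 246
P11: 3·36 + 3·21 = 171
P12: 3·56 + 3·46 = 306
Highest: P7 at 879.

P7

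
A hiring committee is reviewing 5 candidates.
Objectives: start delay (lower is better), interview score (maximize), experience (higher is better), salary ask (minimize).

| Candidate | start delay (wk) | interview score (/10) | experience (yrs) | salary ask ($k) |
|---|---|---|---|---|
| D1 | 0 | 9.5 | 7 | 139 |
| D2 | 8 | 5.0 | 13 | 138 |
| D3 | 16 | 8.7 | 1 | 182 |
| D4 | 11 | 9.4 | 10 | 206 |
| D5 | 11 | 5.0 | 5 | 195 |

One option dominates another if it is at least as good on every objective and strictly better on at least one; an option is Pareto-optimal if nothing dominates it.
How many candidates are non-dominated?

3

D1: not dominated (best start delay).
D2: not dominated (best experience).
D3: dominated by D1 (start delay 0≤16, interview score 9.5≥8.7, experience 7≥1, salary ask 139≤182).
D4: not dominated.
D5: dominated by D1 (start delay 0≤11, interview score 9.5≥5.0, experience 7≥5, salary ask 139≤195).
Pareto-optimal: D1, D2, D4 → 3.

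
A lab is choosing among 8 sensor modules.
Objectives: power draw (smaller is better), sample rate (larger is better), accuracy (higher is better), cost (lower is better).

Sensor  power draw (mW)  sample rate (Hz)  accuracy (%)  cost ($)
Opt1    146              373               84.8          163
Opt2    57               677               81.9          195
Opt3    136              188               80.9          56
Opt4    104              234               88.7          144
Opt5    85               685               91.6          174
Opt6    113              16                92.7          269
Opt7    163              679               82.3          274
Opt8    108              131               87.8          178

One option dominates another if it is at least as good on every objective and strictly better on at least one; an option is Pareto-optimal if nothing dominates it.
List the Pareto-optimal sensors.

Opt1, Opt2, Opt3, Opt4, Opt5, Opt6

Opt1: not dominated.
Opt2: not dominated (best power draw).
Opt3: not dominated (best cost).
Opt4: not dominated.
Opt5: not dominated (best sample rate).
Opt6: not dominated (best accuracy).
Opt7: dominated by Opt5 (power draw 85≤163, sample rate 685≥679, accuracy 91.6≥82.3, cost 174≤274).
Opt8: dominated by Opt4 (power draw 104≤108, sample rate 234≥131, accuracy 88.7≥87.8, cost 144≤178).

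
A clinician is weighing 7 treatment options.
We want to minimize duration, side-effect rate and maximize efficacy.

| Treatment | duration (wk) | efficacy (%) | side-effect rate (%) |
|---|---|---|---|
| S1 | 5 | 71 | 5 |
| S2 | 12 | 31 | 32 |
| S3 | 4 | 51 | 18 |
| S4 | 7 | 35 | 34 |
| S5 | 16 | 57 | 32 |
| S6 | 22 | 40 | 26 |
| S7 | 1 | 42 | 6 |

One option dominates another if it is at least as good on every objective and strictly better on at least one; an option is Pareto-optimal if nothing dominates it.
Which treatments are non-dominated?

S1: not dominated (best efficacy).
S2: dominated by S1 (duration 5≤12, efficacy 71≥31, side-effect rate 5≤32).
S3: not dominated.
S4: dominated by S1 (duration 5≤7, efficacy 71≥35, side-effect rate 5≤34).
S5: dominated by S1 (duration 5≤16, efficacy 71≥57, side-effect rate 5≤32).
S6: dominated by S1 (duration 5≤22, efficacy 71≥40, side-effect rate 5≤26).
S7: not dominated (best duration).

S1, S3, S7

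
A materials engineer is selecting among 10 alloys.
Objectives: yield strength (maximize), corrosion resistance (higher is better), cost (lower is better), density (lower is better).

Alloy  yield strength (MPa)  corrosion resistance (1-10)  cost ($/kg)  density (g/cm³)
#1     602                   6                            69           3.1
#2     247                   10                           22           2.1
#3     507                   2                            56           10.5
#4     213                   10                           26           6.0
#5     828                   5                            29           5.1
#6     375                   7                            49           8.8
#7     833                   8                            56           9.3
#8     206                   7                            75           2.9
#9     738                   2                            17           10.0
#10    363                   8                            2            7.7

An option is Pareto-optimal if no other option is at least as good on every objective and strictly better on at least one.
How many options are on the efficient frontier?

7

#1: not dominated.
#2: not dominated (best density).
#3: dominated by #5 (yield strength 828≥507, corrosion resistance 5≥2, cost 29≤56, density 5.1≤10.5).
#4: dominated by #2 (yield strength 247≥213, corrosion resistance 10≥10, cost 22≤26, density 2.1≤6.0).
#5: not dominated.
#6: not dominated.
#7: not dominated (best yield strength).
#8: dominated by #2 (yield strength 247≥206, corrosion resistance 10≥7, cost 22≤75, density 2.1≤2.9).
#9: not dominated.
#10: not dominated (best cost).
Pareto-optimal: #1, #2, #5, #6, #7, #9, #10 → 7.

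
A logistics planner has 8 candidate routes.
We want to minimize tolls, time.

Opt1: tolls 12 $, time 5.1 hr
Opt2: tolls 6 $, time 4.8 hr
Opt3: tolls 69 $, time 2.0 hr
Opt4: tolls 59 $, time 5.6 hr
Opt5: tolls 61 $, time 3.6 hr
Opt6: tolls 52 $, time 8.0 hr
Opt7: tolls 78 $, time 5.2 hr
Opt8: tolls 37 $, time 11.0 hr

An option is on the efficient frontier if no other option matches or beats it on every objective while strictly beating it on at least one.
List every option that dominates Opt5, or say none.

Opt1: worse on time (5.1 vs 3.6).
Opt2: worse on time (4.8 vs 3.6).
Opt3: worse on tolls (69 vs 61).
Opt4: worse on time (5.6 vs 3.6).
Opt6: worse on time (8.0 vs 3.6).
Opt7: worse on tolls (78 vs 61).
Opt8: worse on time (11.0 vs 3.6).
No option dominates Opt5.

none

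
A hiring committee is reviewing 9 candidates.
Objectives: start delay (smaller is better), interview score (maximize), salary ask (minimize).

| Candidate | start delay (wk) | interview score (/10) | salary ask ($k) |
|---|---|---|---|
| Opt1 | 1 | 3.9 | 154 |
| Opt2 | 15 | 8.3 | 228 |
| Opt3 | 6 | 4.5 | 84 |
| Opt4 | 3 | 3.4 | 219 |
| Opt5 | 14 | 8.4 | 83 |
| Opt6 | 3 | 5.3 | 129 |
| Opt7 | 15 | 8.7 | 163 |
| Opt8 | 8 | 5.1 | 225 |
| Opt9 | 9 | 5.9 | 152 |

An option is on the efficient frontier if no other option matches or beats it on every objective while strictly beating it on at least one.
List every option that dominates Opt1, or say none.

Opt2: worse on start delay (15 vs 1).
Opt3: worse on start delay (6 vs 1).
Opt4: worse on start delay (3 vs 1).
Opt5: worse on start delay (14 vs 1).
Opt6: worse on start delay (3 vs 1).
Opt7: worse on start delay (15 vs 1).
Opt8: worse on start delay (8 vs 1).
Opt9: worse on start delay (9 vs 1).
No option dominates Opt1.

none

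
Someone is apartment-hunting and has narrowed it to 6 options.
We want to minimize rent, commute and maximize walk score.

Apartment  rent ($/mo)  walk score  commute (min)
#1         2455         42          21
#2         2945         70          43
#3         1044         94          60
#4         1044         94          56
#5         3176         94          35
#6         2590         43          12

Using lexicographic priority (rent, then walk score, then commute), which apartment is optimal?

#4

First minimize rent: best is 1044, kept {#3, #4}.
Then maximize walk score: best is 94, kept {#3, #4}.
Then minimize commute: best is 56, kept {#4}.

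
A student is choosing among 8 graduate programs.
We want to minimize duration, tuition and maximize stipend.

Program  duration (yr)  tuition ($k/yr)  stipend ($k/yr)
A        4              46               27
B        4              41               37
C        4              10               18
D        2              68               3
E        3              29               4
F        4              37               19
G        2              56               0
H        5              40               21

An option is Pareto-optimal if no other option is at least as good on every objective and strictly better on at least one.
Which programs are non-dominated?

A: dominated by B (duration 4≤4, tuition 41≤46, stipend 37≥27).
B: not dominated (best stipend).
C: not dominated (best tuition).
D: not dominated.
E: not dominated.
F: not dominated.
G: not dominated.
H: not dominated.

B, C, D, E, F, G, H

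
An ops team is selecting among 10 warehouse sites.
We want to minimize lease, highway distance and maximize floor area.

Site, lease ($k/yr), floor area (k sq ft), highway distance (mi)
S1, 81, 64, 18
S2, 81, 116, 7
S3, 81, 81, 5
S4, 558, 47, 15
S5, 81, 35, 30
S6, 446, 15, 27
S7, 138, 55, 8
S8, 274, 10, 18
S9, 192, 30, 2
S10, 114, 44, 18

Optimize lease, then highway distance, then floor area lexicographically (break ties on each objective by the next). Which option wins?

S3

First minimize lease: best is 81, kept {S1, S2, S3, S5}.
Then minimize highway distance: best is 5, kept {S3}.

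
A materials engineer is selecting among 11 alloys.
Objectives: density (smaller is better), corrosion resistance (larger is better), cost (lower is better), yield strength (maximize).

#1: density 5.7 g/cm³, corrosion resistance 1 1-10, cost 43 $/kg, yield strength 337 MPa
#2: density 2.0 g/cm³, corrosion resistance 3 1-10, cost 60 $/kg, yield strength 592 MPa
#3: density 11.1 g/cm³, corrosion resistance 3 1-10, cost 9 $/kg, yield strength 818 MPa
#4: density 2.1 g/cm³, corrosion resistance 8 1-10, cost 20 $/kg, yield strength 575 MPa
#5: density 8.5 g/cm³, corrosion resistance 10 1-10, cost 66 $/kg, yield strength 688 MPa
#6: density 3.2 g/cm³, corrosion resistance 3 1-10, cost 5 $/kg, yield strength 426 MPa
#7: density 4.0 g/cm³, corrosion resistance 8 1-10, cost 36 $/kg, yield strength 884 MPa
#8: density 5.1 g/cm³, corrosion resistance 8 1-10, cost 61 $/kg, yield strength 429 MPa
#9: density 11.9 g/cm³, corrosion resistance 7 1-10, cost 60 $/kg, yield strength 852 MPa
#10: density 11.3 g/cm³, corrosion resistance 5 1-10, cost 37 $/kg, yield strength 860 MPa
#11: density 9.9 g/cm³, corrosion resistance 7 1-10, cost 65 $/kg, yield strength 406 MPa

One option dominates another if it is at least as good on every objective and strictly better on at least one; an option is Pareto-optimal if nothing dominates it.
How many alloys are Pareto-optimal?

6

#1: dominated by #4 (density 2.1≤5.7, corrosion resistance 8≥1, cost 20≤43, yield strength 575≥337).
#2: not dominated (best density).
#3: not dominated.
#4: not dominated.
#5: not dominated (best corrosion resistance).
#6: not dominated (best cost).
#7: not dominated (best yield strength).
#8: dominated by #4 (density 2.1≤5.1, corrosion resistance 8≥8, cost 20≤61, yield strength 575≥429).
#9: dominated by #7 (density 4.0≤11.9, corrosion resistance 8≥7, cost 36≤60, yield strength 884≥852).
#10: dominated by #7 (density 4.0≤11.3, corrosion resistance 8≥5, cost 36≤37, yield strength 884≥860).
#11: dominated by #4 (density 2.1≤9.9, corrosion resistance 8≥7, cost 20≤65, yield strength 575≥406).
Pareto-optimal: #2, #3, #4, #5, #6, #7 → 6.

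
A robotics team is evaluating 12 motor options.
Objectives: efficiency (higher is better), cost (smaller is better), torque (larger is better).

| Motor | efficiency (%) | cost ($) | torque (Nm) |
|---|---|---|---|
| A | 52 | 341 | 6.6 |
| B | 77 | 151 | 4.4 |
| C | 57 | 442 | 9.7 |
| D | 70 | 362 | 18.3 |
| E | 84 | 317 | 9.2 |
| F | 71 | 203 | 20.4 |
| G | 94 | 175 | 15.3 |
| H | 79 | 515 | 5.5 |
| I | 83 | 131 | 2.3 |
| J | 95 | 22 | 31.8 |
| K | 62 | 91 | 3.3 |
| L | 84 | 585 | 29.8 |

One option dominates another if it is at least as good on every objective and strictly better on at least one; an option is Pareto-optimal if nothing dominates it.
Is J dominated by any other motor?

No

A: worse on efficiency (52 vs 95).
B: worse on efficiency (77 vs 95).
C: worse on efficiency (57 vs 95).
D: worse on efficiency (70 vs 95).
E: worse on efficiency (84 vs 95).
F: worse on efficiency (71 vs 95).
G: worse on efficiency (94 vs 95).
H: worse on efficiency (79 vs 95).
I: worse on efficiency (83 vs 95).
K: worse on efficiency (62 vs 95).
L: worse on efficiency (84 vs 95).
No option is at least as good as J on every objective and strictly better on one.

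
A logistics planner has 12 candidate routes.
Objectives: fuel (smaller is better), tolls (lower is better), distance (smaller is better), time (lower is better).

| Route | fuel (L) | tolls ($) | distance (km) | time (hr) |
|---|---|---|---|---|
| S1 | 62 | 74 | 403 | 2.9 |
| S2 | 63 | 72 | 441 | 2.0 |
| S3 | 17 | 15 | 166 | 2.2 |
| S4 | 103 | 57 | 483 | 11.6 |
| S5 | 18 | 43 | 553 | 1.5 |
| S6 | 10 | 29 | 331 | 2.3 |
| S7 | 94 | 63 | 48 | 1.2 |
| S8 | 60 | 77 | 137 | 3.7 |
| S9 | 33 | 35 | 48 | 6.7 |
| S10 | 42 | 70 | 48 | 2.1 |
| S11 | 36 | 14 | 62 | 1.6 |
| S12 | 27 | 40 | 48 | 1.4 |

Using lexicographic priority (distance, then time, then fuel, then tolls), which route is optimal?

First minimize distance: best is 48, kept {S7, S9, S10, S12}.
Then minimize time: best is 1.2, kept {S7}.

S7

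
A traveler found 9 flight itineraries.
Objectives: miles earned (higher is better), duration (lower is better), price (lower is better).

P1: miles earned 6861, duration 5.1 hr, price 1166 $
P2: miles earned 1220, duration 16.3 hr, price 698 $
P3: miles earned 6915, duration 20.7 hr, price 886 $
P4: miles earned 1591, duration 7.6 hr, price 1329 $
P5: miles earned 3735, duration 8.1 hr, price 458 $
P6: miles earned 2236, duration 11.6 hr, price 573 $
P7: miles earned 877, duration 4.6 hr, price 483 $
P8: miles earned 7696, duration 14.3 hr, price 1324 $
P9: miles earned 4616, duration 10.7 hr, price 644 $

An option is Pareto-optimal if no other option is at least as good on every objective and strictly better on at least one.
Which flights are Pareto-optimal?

P1, P3, P5, P7, P8, P9

P1: not dominated.
P2: dominated by P5 (miles earned 3735≥1220, duration 8.1≤16.3, price 458≤698).
P3: not dominated.
P4: dominated by P1 (miles earned 6861≥1591, duration 5.1≤7.6, price 1166≤1329).
P5: not dominated (best price).
P6: dominated by P5 (miles earned 3735≥2236, duration 8.1≤11.6, price 458≤573).
P7: not dominated (best duration).
P8: not dominated (best miles earned).
P9: not dominated.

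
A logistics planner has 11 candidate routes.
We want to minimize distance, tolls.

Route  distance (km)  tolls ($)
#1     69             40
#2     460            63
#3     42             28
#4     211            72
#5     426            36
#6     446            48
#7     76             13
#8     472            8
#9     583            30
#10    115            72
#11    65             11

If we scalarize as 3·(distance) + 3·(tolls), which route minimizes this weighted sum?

#1: 3·69 + 3·40 = 327
#2: 3·460 + 3·63 = 1569
#3: 3·42 + 3·28 = 210
#4: 3·211 + 3·72 = 849
#5: 3·426 + 3·36 = 1386
#6: 3·446 + 3·48 = 1482
#7: 3·76 + 3·13 = 267
#8: 3·472 + 3·8 = 1440
#9: 3·583 + 3·30 = 1839
#10: 3·115 + 3·72 = 561
#11: 3·65 + 3·11 = 228
Lowest: #3 at 210.

#3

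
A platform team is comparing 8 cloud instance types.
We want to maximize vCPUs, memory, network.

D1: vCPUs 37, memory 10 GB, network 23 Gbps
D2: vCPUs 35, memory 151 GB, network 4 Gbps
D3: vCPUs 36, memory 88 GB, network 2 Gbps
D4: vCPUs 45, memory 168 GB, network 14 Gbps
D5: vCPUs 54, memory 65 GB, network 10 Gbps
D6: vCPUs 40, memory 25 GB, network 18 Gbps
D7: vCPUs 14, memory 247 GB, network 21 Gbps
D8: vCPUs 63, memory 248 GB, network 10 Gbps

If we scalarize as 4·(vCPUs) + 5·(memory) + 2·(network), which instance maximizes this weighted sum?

D8

D1: 4·37 + 5·10 + 2·23 = 244
D2: 4·35 + 5·151 + 2·4 = 903
D3: 4·36 + 5·88 + 2·2 = 588
D4: 4·45 + 5·168 + 2·14 = 1048
D5: 4·54 + 5·65 + 2·10 = 561
D6: 4·40 + 5·25 + 2·18 = 321
D7: 4·14 + 5·247 + 2·21 = 1333
D8: 4·63 + 5·248 + 2·10 = 1512
Highest: D8 at 1512.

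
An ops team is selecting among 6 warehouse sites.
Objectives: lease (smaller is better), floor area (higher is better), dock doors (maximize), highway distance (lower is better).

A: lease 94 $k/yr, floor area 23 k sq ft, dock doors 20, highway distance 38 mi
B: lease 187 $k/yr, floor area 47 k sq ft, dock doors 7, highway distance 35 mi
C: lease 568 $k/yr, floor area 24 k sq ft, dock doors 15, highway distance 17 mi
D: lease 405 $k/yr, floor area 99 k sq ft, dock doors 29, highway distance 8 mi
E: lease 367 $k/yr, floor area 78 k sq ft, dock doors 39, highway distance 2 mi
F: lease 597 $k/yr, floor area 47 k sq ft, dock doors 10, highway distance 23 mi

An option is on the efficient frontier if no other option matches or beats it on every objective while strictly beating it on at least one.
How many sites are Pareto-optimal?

A: not dominated (best lease).
B: not dominated.
C: dominated by D (lease 405≤568, floor area 99≥24, dock doors 29≥15, highway distance 8≤17).
D: not dominated (best floor area).
E: not dominated (best dock doors).
F: dominated by D (lease 405≤597, floor area 99≥47, dock doors 29≥10, highway distance 8≤23).
Pareto-optimal: A, B, D, E → 4.

4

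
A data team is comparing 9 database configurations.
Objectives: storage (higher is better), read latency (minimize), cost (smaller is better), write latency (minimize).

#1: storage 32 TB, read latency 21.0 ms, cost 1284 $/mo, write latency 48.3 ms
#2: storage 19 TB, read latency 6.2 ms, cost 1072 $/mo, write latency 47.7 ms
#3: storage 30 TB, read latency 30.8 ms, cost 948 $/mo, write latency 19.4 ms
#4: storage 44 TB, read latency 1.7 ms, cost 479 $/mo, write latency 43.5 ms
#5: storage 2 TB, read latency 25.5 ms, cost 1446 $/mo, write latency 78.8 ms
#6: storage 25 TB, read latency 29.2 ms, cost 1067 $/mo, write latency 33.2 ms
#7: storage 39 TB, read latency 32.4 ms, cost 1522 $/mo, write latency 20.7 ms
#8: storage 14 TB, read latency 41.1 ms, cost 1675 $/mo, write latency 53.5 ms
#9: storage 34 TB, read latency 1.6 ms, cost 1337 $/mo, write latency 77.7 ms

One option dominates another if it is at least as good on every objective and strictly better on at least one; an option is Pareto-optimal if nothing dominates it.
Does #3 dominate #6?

#3 vs #6: #3 is worse on read latency (30.8 vs 29.2), so it does not dominate #6.

No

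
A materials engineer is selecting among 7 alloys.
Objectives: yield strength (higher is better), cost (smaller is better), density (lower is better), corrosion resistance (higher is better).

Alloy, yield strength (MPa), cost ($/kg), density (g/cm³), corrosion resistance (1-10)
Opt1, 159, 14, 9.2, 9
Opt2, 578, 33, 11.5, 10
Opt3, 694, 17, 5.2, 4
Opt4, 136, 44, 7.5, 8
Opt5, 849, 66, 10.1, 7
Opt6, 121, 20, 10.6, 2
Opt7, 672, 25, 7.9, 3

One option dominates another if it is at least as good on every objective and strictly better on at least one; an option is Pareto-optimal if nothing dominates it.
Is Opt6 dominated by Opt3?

Opt3 vs Opt6: yield strength 694≥121, cost 17≤20, density 5.2≤10.6, corrosion resistance 4≥2 — Opt3 is at least as good on every objective with at least one strict improvement.

Yes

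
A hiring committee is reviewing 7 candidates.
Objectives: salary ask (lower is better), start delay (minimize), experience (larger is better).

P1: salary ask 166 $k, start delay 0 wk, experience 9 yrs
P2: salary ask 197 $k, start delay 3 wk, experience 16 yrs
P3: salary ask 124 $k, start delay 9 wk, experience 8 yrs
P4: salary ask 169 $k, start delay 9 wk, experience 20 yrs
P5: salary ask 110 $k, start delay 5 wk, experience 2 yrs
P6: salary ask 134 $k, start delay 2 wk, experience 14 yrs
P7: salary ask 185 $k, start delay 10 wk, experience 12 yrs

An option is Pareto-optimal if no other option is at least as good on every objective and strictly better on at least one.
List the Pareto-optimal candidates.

P1: not dominated (best start delay).
P2: not dominated.
P3: not dominated.
P4: not dominated (best experience).
P5: not dominated (best salary ask).
P6: not dominated.
P7: dominated by P4 (salary ask 169≤185, start delay 9≤10, experience 20≥12).

P1, P2, P3, P4, P5, P6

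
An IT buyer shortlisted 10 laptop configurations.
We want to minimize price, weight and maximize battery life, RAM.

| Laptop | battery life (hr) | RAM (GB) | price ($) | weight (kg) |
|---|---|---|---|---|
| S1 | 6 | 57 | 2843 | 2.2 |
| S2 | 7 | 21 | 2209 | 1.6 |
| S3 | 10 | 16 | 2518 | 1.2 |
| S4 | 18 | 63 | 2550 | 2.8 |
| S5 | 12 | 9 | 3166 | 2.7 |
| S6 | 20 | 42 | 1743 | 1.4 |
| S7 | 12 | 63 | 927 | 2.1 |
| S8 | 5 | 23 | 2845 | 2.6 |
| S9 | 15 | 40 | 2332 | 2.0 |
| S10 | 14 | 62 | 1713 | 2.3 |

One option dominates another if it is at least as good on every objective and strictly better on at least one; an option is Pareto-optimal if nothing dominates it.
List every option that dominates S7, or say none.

none

S1: worse on battery life (6 vs 12).
S2: worse on battery life (7 vs 12).
S3: worse on battery life (10 vs 12).
S4: worse on price (2550 vs 927).
S5: worse on RAM (9 vs 63).
S6: worse on RAM (42 vs 63).
S8: worse on battery life (5 vs 12).
S9: worse on RAM (40 vs 63).
S10: worse on RAM (62 vs 63).
No option dominates S7.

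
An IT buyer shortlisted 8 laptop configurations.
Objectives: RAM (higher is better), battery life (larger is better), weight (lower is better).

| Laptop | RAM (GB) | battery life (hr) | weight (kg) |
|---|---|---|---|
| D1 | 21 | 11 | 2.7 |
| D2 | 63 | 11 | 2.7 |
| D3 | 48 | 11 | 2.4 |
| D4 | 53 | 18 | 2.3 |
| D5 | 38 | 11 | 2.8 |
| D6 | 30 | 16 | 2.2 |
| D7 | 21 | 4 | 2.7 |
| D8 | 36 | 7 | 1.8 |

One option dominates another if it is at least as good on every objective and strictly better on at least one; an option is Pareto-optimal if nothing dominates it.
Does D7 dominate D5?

D7 vs D5: D7 is worse on RAM (21 vs 38), so it does not dominate D5.

No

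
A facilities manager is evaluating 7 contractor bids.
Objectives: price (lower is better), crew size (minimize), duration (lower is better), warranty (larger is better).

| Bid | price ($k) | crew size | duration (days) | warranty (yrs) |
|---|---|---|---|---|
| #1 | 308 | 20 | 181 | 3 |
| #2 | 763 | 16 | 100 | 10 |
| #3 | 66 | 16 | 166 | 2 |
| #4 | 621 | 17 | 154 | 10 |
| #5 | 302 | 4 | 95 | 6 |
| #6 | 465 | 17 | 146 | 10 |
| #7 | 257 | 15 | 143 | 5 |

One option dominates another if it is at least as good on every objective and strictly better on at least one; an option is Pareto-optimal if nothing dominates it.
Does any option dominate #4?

#6 vs #4: price 465≤621, crew size 17≤17, duration 146≤154, warranty 10≥10 — #6 is at least as good on every objective and strictly better on at least one, so #6 dominates #4.

Yes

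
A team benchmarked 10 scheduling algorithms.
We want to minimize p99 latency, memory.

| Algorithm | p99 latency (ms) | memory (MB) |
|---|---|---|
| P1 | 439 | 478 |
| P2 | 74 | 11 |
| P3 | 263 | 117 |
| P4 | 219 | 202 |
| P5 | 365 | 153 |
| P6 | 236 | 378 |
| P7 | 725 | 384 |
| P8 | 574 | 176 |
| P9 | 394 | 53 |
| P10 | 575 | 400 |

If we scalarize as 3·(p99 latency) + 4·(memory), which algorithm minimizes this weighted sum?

P2

P1: 3·439 + 4·478 = 3229
P2: 3·74 + 4·11 = 266
P3: 3·263 + 4·117 = 1257
P4: 3·219 + 4·202 = 1465
P5: 3·365 + 4·153 = 1707
P6: 3·236 + 4·378 = 2220
P7: 3·725 + 4·384 = 3711
P8: 3·574 + 4·176 = 2426
P9: 3·394 + 4·53 = 1394
P10: 3·575 + 4·400 = 3325
Lowest: P2 at 266.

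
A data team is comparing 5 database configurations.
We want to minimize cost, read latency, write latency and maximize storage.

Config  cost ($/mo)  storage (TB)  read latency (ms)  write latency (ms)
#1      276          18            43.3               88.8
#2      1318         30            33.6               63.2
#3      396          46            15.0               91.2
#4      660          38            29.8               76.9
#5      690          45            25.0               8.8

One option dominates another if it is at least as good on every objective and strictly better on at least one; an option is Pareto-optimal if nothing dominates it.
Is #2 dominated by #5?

Yes

#5 vs #2: cost 690≤1318, storage 45≥30, read latency 25.0≤33.6, write latency 8.8≤63.2 — #5 is at least as good on every objective with at least one strict improvement.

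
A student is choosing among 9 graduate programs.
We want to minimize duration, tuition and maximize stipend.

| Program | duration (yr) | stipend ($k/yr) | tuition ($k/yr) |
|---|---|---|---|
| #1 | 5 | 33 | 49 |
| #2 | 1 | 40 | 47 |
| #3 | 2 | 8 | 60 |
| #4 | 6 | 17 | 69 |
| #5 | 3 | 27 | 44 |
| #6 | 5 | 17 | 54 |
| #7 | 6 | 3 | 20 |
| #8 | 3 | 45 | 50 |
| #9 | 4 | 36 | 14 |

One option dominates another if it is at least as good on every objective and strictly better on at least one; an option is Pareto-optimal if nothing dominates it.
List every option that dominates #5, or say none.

#1: worse on duration (5 vs 3).
#2: worse on tuition (47 vs 44).
#3: worse on stipend (8 vs 27).
#4: worse on duration (6 vs 3).
#6: worse on duration (5 vs 3).
#7: worse on duration (6 vs 3).
#8: worse on tuition (50 vs 44).
#9: worse on duration (4 vs 3).
No option dominates #5.

none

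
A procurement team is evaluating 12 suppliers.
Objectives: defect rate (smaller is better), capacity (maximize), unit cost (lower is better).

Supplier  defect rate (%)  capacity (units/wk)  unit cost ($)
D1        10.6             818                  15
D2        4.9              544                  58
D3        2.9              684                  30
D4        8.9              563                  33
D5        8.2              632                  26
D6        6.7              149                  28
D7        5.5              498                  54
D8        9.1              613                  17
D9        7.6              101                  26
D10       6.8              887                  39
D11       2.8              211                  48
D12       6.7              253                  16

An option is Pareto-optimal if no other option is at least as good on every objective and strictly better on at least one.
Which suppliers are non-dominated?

D1: not dominated (best unit cost).
D2: dominated by D3 (defect rate 2.9≤4.9, capacity 684≥544, unit cost 30≤58).
D3: not dominated.
D4: dominated by D3 (defect rate 2.9≤8.9, capacity 684≥563, unit cost 30≤33).
D5: not dominated.
D6: dominated by D12 (defect rate 6.7≤6.7, capacity 253≥149, unit cost 16≤28).
D7: dominated by D3 (defect rate 2.9≤5.5, capacity 684≥498, unit cost 30≤54).
D8: not dominated.
D9: dominated by D12 (defect rate 6.7≤7.6, capacity 253≥101, unit cost 16≤26).
D10: not dominated (best capacity).
D11: not dominated (best defect rate).
D12: not dominated.

D1, D3, D5, D8, D10, D11, D12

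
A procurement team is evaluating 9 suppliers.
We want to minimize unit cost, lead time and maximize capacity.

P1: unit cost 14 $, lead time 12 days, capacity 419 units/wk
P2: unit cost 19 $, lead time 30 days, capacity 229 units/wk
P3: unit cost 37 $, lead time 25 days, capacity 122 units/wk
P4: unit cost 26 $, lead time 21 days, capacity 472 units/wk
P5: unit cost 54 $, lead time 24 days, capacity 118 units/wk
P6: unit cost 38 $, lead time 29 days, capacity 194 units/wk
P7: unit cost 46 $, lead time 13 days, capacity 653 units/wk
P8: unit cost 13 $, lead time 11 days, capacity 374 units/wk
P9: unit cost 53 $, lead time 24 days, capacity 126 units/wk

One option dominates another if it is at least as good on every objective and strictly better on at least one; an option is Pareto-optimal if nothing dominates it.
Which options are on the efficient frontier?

P1: not dominated.
P2: dominated by P1 (unit cost 14≤19, lead time 12≤30, capacity 419≥229).
P3: dominated by P1 (unit cost 14≤37, lead time 12≤25, capacity 419≥122).
P4: not dominated.
P5: dominated by P1 (unit cost 14≤54, lead time 12≤24, capacity 419≥118).
P6: dominated by P1 (unit cost 14≤38, lead time 12≤29, capacity 419≥194).
P7: not dominated (best capacity).
P8: not dominated (best unit cost).
P9: dominated by P1 (unit cost 14≤53, lead time 12≤24, capacity 419≥126).

P1, P4, P7, P8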